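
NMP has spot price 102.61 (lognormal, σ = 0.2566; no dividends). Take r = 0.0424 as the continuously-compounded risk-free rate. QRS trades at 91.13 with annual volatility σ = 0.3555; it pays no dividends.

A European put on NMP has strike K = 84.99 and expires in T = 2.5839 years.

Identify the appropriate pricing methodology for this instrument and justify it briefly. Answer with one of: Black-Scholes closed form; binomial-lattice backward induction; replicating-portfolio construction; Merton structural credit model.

framework: Black-Scholes closed form

Key observation: with NMP following a GBM at constant σ and r, the European put struck at 84.99 prices in closed form — nothing here needs a stepwise model or a balance sheet.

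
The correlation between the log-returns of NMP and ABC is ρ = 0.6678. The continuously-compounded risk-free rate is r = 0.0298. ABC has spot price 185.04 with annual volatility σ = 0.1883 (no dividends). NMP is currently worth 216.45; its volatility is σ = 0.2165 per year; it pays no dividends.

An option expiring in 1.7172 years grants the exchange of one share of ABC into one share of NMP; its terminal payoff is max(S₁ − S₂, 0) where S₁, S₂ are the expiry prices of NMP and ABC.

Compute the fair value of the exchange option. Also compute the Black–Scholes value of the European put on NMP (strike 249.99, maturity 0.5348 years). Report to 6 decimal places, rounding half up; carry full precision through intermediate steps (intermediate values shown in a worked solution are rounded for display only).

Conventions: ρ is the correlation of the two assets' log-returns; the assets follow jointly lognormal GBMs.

exchange price = 37.472471
price(NMP put K=249.99) = 33.900403

σ_eff = √(σ₁² + σ₂² − 2ρσ₁σ₂) = √(0.2165² + 0.1883² − 2·0.6678·0.2165·0.1883) = 0.166975
d₁ = (ln(S₁/S₂) + (q₂ − q₁ + σ_eff²/2)T) / (σ_eff√T) = (ln(216.45/185.04) + (0.0 − 0.0 + 0.013940)·1.7172) / 0.218808 = 0.825957
d₂ = d₁ − σ_eff√T = 0.825957 − 0.218808 = 0.607149
N(d₁) = 0.795586,  N(d₂) = 0.728124
V = S₁·e^{−q₁T}·N(d₁) − S₂·e^{−q₂T}·N(d₂) = 172.204556 − 134.732084 = 37.472471
[vanilla: NMP put K=249.99]
σ√T = 0.2165·√0.5348 = 0.158326
d₁ = (ln(S/K) + (r+σ²/2)T) / (σ√T) = (ln(216.45/249.99) + (0.0298+0.2165²/2)·0.5348) / 0.158326 = (-0.144061 + 0.028471) / 0.158326 = -0.730078
d₂ = d₁ − σ√T = -0.730078 − 0.158326 = -0.888404
e^{−rT} = 0.984189
N(−d₁) = 0.767329,  N(−d₂) = 0.812838
price = K·e^{−rT}·N(−d₂) − S·N(−d₁) = 199.988698 − 166.088295 = 33.900403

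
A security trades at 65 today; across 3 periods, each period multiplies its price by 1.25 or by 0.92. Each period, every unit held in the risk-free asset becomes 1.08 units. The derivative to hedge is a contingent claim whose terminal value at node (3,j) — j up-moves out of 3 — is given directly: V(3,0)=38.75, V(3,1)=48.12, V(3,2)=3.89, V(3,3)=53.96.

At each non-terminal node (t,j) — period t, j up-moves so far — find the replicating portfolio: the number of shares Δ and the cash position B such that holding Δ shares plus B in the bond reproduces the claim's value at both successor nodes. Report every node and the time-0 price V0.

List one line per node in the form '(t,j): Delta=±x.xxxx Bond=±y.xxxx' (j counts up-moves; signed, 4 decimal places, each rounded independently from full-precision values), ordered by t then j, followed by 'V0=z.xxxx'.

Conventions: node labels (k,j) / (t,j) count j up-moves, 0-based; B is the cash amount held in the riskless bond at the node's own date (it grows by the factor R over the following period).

(0,0): Delta=-0.3133 Bond=45.3171
(1,0): Delta=-0.7797 Bond=76.8361
(1,1): Delta=0.0515 Bond=19.3054
(2,0): Delta=0.5161 Bond=11.6922
(2,1): Delta=-1.7930 Bond=158.7295
(2,2): Delta=1.4939 Bond=-125.6473
V0=24.9547

Under the risk-neutral measure, an up-move has probability p* = (R−d)/(u−d) = 0.4848 and values discount at R = 1.08.
Expiry values: V(3,0)=38.7500, V(3,1)=48.1200, V(3,2)=3.8900, V(3,3)=53.9600
  t=2,j=0: stock 55.0160 → up 68.7700 (V=48.1200), down 50.6147 (V=38.7500). Price 40.0861; hedge Δ=0.5161, bond B=11.6922.
  t=2,j=1: stock 74.7500 → up 93.4375 (V=3.8900), down 68.7700 (V=48.1200). Price 24.6992; hedge Δ=-1.7930, bond B=158.7295.
  t=2,j=2: stock 101.5625 → up 126.9531 (V=53.9600), down 93.4375 (V=3.8900). Price 26.0800; hedge Δ=1.4939, bond B=-125.6473.
  t=1,j=0: stock 59.8000 → up 74.7500 (V=24.6992), down 55.0160 (V=40.0861). Price 30.2091; hedge Δ=-0.7797, bond B=76.8361.
  t=1,j=1: stock 81.2500 → up 101.5625 (V=26.0800), down 74.7500 (V=24.6992). Price 23.4895; hedge Δ=0.0515, bond B=19.3054.
  t=0,j=0: stock 65.0000 → up 81.2500 (V=23.4895), down 59.8000 (V=30.2091). Price 24.9547; hedge Δ=-0.3133, bond B=45.3171.
Sanity check at the root: Δ(0,0)·S0 + B(0,0) reproduces V0 = 24.9547.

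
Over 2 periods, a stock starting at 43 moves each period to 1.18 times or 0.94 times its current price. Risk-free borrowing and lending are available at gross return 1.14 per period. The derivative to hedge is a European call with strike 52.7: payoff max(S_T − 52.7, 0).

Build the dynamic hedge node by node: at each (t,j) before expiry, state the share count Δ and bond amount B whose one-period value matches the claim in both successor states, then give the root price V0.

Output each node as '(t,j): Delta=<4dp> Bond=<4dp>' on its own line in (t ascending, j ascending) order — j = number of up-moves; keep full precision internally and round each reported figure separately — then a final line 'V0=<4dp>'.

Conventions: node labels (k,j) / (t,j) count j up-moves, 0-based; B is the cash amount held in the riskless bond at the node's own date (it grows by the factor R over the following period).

Under the risk-neutral measure, an up-move has probability p* = (R−d)/(u−d) = 0.8333 and values discount at R = 1.14.
Terminal payoffs: V(2,0)=0.0000, V(2,1)=0.0000, V(2,2)=7.1732
Node (1,0) S=40.4200: V=(p*·0.0000+(1−p*)·0.0000)/1.14=0.0000; Δ=(0.0000−0.0000)/(47.6956−37.9948)=0.0000; B=V−Δ·S=0.0000
Node (1,1) S=50.7400: V=(p*·7.1732+(1−p*)·0.0000)/1.14=5.2436; Δ=(7.1732−0.0000)/(59.8732−47.6956)=0.5890; B=V−Δ·S=-24.6448
Node (0,0) S=43.0000: V=(p*·5.2436+(1−p*)·0.0000)/1.14=3.8330; Δ=(5.2436−0.0000)/(50.7400−40.4200)=0.5081; B=V−Δ·S=-18.0152
As a check, the time-0 holding Δ(0,0)·S0 + B(0,0) comes to 3.8330 — exactly V0.

(0,0): Delta=0.5081 Bond=-18.0152
(1,0): Delta=0.0000 Bond=0.0000
(1,1): Delta=0.5890 Bond=-24.6448
V0=3.8330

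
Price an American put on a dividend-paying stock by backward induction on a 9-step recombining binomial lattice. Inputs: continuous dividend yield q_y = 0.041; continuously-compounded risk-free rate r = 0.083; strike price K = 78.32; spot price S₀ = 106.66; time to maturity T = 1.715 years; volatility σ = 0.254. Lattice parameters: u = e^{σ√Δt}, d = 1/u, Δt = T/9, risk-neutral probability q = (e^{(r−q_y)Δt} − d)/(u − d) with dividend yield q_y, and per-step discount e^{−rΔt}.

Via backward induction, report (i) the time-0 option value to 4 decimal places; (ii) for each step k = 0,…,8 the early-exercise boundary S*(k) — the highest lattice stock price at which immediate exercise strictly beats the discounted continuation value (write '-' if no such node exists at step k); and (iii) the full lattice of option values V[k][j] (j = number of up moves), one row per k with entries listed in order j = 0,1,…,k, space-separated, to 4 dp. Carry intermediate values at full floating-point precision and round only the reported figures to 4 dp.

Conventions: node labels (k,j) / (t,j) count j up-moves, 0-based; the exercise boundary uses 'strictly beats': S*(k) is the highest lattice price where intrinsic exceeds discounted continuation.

price = 1.7962
boundary = - - - - - 61.2680 54.8378 61.2680 68.4522
tree:
1.7962
2.9647 0.7230
4.7933 1.2901 0.1975
7.5595 2.2695 0.3837 0.0236
11.5671 3.9225 0.7427 0.0488 0.0000
17.0520 6.6275 1.4306 0.1009 0.0000 0.0000
23.4822 10.8627 2.7413 0.2085 0.0000 0.0000 0.0000
29.2375 17.0520 5.2201 0.4310 0.0000 0.0000 0.0000 0.0000
34.3888 23.4822 9.8678 0.8908 0.0000 0.0000 0.0000 0.0000 0.0000
38.9995 29.2375 17.0520 1.8413 0.0000 0.0000 0.0000 0.0000 0.0000 0.0000

Δt=0.19056  u=1.11726  d=0.89505  q=0.50847  discount=0.98431
step 9 (expiry): payoffs max(K−S,0) = 38.9995 29.2375 17.0520 1.8413 0.0000 0.0000 0.0000 0.0000 0.0000 0.0000
step 8: (k=8,j=0): S=43.9312, K−S=34.3888, hold=33.5017 ⇒ V=34.3888 exercise | (k=8,j=1): S=54.8378, K−S=23.4822, hold=22.6800 ⇒ V=23.4822 exercise | (k=8,j=2): S=68.4522, K−S=9.8678, hold=9.1716 ⇒ V=9.8678 exercise | (k=8,j=3): S=85.4465, K−S=0.0000, hold=0.8908 ⇒ V=0.8908 continue | (k=8,j=4): S=106.6600, K−S=0.0000, hold=0.0000 ⇒ V=0.0000 continue | (k=8,j=5): S=133.1401, K−S=0.0000, hold=0.0000 ⇒ V=0.0000 continue | (k=8,j=6): S=166.1943, K−S=0.0000, hold=0.0000 ⇒ V=0.0000 continue | (k=8,j=7): S=207.4547, K−S=0.0000, hold=0.0000 ⇒ V=0.0000 continue | (k=8,j=8): S=258.9587, K−S=0.0000, hold=0.0000 ⇒ V=0.0000 continue  boundary S*=68.4522
step 7: (k=7,j=0): S=49.0825, K−S=29.2375, hold=28.3905 ⇒ V=29.2375 exercise | (k=7,j=1): S=61.2680, K−S=17.0520, hold=16.2999 ⇒ V=17.0520 exercise | (k=7,j=2): S=76.4787, K−S=1.8413, hold=5.2201 ⇒ V=5.2201 continue | (k=7,j=3): S=95.4658, K−S=0.0000, hold=0.4310 ⇒ V=0.4310 continue | (k=7,j=4): S=119.1668, K−S=0.0000, hold=0.0000 ⇒ V=0.0000 continue | (k=7,j=5): S=148.7519, K−S=0.0000, hold=0.0000 ⇒ V=0.0000 continue | (k=7,j=6): S=185.6819, K−S=0.0000, hold=0.0000 ⇒ V=0.0000 continue | (k=7,j=7): S=231.7805, K−S=0.0000, hold=0.0000 ⇒ V=0.0000 continue  boundary S*=61.2680
step 6: (k=6,j=0): S=54.8378, K−S=23.4822, hold=22.6800 ⇒ V=23.4822 exercise | (k=6,j=1): S=68.4522, K−S=9.8678, hold=10.8627 ⇒ V=10.8627 continue | (k=6,j=2): S=85.4465, K−S=0.0000, hold=2.7413 ⇒ V=2.7413 continue | (k=6,j=3): S=106.6600, K−S=0.0000, hold=0.2085 ⇒ V=0.2085 continue | (k=6,j=4): S=133.1401, K−S=0.0000, hold=0.0000 ⇒ V=0.0000 continue | (k=6,j=5): S=166.1943, K−S=0.0000, hold=0.0000 ⇒ V=0.0000 continue | (k=6,j=6): S=207.4547, K−S=0.0000, hold=0.0000 ⇒ V=0.0000 continue  boundary S*=54.8378
step 5: (k=5,j=0): S=61.2680, K−S=17.0520, hold=16.7978 ⇒ V=17.0520 exercise | (k=5,j=1): S=76.4787, K−S=1.8413, hold=6.6275 ⇒ V=6.6275 continue | (k=5,j=2): S=95.4658, K−S=0.0000, hold=1.4306 ⇒ V=1.4306 continue | (k=5,j=3): S=119.1668, K−S=0.0000, hold=0.1009 ⇒ V=0.1009 continue | (k=5,j=4): S=148.7519, K−S=0.0000, hold=0.0000 ⇒ V=0.0000 continue | (k=5,j=5): S=185.6819, K−S=0.0000, hold=0.0000 ⇒ V=0.0000 continue  boundary S*=61.2680
step 4: (k=4,j=0): S=68.4522, K−S=9.8678, hold=11.5671 ⇒ V=11.5671 continue | (k=4,j=1): S=85.4465, K−S=0.0000, hold=3.9225 ⇒ V=3.9225 continue | (k=4,j=2): S=106.6600, K−S=0.0000, hold=0.7427 ⇒ V=0.7427 continue | (k=4,j=3): S=133.1401, K−S=0.0000, hold=0.0488 ⇒ V=0.0488 continue | (k=4,j=4): S=166.1943, K−S=0.0000, hold=0.0000 ⇒ V=0.0000 continue  boundary S*=-
step 3: (k=3,j=0): S=76.4787, K−S=1.8413, hold=7.5595 ⇒ V=7.5595 continue | (k=3,j=1): S=95.4658, K−S=0.0000, hold=2.2695 ⇒ V=2.2695 continue | (k=3,j=2): S=119.1668, K−S=0.0000, hold=0.3837 ⇒ V=0.3837 continue | (k=3,j=3): S=148.7519, K−S=0.0000, hold=0.0236 ⇒ V=0.0236 continue  boundary S*=-
step 2: (k=2,j=0): S=85.4465, K−S=0.0000, hold=4.7933 ⇒ V=4.7933 continue | (k=2,j=1): S=106.6600, K−S=0.0000, hold=1.2901 ⇒ V=1.2901 continue | (k=2,j=2): S=133.1401, K−S=0.0000, hold=0.1975 ⇒ V=0.1975 continue  boundary S*=-
step 1: (k=1,j=0): S=95.4658, K−S=0.0000, hold=2.9647 ⇒ V=2.9647 continue | (k=1,j=1): S=119.1668, K−S=0.0000, hold=0.7230 ⇒ V=0.7230 continue  boundary S*=-
step 0: (k=0,j=0): S=106.6600, K−S=0.0000, hold=1.7962 ⇒ V=1.7962 continue  boundary S*=-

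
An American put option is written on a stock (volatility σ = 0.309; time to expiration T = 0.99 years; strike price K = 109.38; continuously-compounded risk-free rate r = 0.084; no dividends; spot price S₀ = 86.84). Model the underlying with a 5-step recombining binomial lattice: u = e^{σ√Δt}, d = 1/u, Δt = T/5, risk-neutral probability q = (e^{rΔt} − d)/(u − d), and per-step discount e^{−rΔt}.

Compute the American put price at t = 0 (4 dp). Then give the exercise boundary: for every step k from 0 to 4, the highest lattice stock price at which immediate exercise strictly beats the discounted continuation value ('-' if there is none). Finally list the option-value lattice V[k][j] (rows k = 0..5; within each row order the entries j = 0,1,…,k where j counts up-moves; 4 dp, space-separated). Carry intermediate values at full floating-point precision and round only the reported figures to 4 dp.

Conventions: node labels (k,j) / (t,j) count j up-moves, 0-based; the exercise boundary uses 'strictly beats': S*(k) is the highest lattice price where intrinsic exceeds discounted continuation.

Δt=0.19800, u=1.14740, d=0.87154, q=0.52648, disc=e^(-rΔt)=0.98351
k=5 terminal: V=max(K-S,0) → 65.7133 51.8919 33.6957 9.7400 0.0000 0.0000
k=4: j=0 S=50.1031 intr=59.2769 cont=57.4728 V=59.2769[EX]; j=1 S=65.9617 intr=43.4183 cont=41.6141 V=43.4183[EX]; j=2 S=86.8400 intr=22.5400 cont=20.7358 V=22.5400[EX]; j=3 S=114.3267 intr=0.0000 cont=4.5361 V=4.5361[hold]; j=4 S=150.5135 intr=0.0000 cont=0.0000 V=0.0000[hold]  S*(4)=86.8400
k=3: j=0 S=57.4881 intr=51.8919 cont=50.0877 V=51.8919[EX]; j=1 S=75.6843 intr=33.6957 cont=31.8915 V=33.6957[EX]; j=2 S=99.6400 intr=9.7400 cont=12.8459 V=12.8459[hold]; j=3 S=131.1781 intr=0.0000 cont=2.1125 V=2.1125[hold]  S*(3)=75.6843
k=2: j=0 S=65.9617 intr=43.4183 cont=41.6141 V=43.4183[EX]; j=1 S=86.8400 intr=22.5400 cont=22.3441 V=22.5400[EX]; j=2 S=114.3267 intr=0.0000 cont=7.0764 V=7.0764[hold]  S*(2)=86.8400
k=1: j=0 S=75.6843 intr=33.6957 cont=31.8915 V=33.6957[EX]; j=1 S=99.6400 intr=9.7400 cont=14.1613 V=14.1613[hold]  S*(1)=75.6843
k=0: j=0 S=86.8400 intr=22.5400 cont=23.0251 V=23.0251[hold]  S*(0)=-

price = 23.0251
boundary = - 75.6843 86.8400 75.6843 86.8400
tree:
23.0251
33.6957 14.1613
43.4183 22.5400 7.0764
51.8919 33.6957 12.8459 2.1125
59.2769 43.4183 22.5400 4.5361 0.0000
65.7133 51.8919 33.6957 9.7400 0.0000 0.0000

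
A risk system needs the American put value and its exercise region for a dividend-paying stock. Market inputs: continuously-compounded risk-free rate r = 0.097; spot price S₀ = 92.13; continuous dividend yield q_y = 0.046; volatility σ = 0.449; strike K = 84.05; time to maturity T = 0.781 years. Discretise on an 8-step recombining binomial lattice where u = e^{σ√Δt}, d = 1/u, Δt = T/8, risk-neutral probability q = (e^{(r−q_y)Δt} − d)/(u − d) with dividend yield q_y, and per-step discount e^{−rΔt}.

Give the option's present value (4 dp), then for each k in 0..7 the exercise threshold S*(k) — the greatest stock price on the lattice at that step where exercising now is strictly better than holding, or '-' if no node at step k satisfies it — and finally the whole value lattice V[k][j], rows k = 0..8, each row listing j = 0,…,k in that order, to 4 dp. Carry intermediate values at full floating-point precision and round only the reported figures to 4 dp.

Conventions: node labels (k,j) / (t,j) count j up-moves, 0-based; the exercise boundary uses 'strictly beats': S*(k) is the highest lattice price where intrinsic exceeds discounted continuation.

params: Δt=0.09763 u=1.15061 d=0.86911 q=0.48272 e^(-rΔt)=0.99058
t_8 payoffs: 54.0595 44.3457 31.4855 14.4600 0.0000 0.0000 0.0000 0.0000 0.0000
t_7: node(7,0) S=34.5073 payoff=49.5427 vs cont=48.9052 → 49.5427 [stop]  node(7,1) S=45.6841 payoff=38.3659 vs cont=37.7784 → 38.3659 [stop]  node(7,2) S=60.4811 payoff=23.5689 vs cont=23.0478 → 23.5689 [stop]  node(7,3) S=80.0707 payoff=3.9793 vs cont=7.4094 → 7.4094 [wait]  node(7,4) S=106.0055 payoff=0.0000 vs cont=0.0000 → 0.0000 [wait]  node(7,5) S=140.3404 payoff=0.0000 vs cont=0.0000 → 0.0000 [wait]  node(7,6) S=185.7963 payoff=0.0000 vs cont=0.0000 → 0.0000 [wait]  node(7,7) S=245.9753 payoff=0.0000 vs cont=0.0000 → 0.0000 [wait]  ⇒ S*(7)=60.4811
t_6: node(6,0) S=39.7043 payoff=44.3457 vs cont=43.7314 → 44.3457 [stop]  node(6,1) S=52.5645 payoff=31.4855 vs cont=30.9289 → 31.4855 [stop]  node(6,2) S=69.5900 payoff=14.4600 vs cont=15.6199 → 15.6199 [wait]  node(6,3) S=92.1300 payoff=0.0000 vs cont=3.7967 → 3.7967 [wait]  node(6,4) S=121.9707 payoff=0.0000 vs cont=0.0000 → 0.0000 [wait]  node(6,5) S=161.4767 payoff=0.0000 vs cont=0.0000 → 0.0000 [wait]  node(6,6) S=213.7786 payoff=0.0000 vs cont=0.0000 → 0.0000 [wait]  ⇒ S*(6)=52.5645
t_5: node(5,0) S=45.6841 payoff=38.3659 vs cont=37.7784 → 38.3659 [stop]  node(5,1) S=60.4811 payoff=23.5689 vs cont=23.6024 → 23.6024 [wait]  node(5,2) S=80.0707 payoff=3.9793 vs cont=9.8192 → 9.8192 [wait]  node(5,3) S=106.0055 payoff=0.0000 vs cont=1.9454 → 1.9454 [wait]  node(5,4) S=140.3404 payoff=0.0000 vs cont=0.0000 → 0.0000 [wait]  node(5,5) S=185.7963 payoff=0.0000 vs cont=0.0000 → 0.0000 [wait]  ⇒ S*(5)=45.6841
t_4: node(4,0) S=52.5645 payoff=31.4855 vs cont=30.9449 → 31.4855 [stop]  node(4,1) S=69.5900 payoff=14.4600 vs cont=16.7893 → 16.7893 [wait]  node(4,2) S=92.1300 payoff=0.0000 vs cont=5.9617 → 5.9617 [wait]  node(4,3) S=121.9707 payoff=0.0000 vs cont=0.9969 → 0.9969 [wait]  node(4,4) S=161.4767 payoff=0.0000 vs cont=0.0000 → 0.0000 [wait]  ⇒ S*(4)=52.5645
t_3: node(3,0) S=60.4811 payoff=23.5689 vs cont=24.1615 → 24.1615 [wait]  node(3,1) S=80.0707 payoff=3.9793 vs cont=11.4536 → 11.4536 [wait]  node(3,2) S=106.0055 payoff=0.0000 vs cont=3.5315 → 3.5315 [wait]  node(3,3) S=140.3404 payoff=0.0000 vs cont=0.5108 → 0.5108 [wait]  ⇒ S*(3)=-
t_2: node(2,0) S=69.5900 payoff=14.4600 vs cont=17.8573 → 17.8573 [wait]  node(2,1) S=92.1300 payoff=0.0000 vs cont=7.5576 → 7.5576 [wait]  node(2,2) S=121.9707 payoff=0.0000 vs cont=2.0538 → 2.0538 [wait]  ⇒ S*(2)=-
t_1: node(1,0) S=80.0707 payoff=3.9793 vs cont=12.7640 → 12.7640 [wait]  node(1,1) S=106.0055 payoff=0.0000 vs cont=4.8546 → 4.8546 [wait]  ⇒ S*(1)=-
t_0: node(0,0) S=92.1300 payoff=0.0000 vs cont=8.8617 → 8.8617 [wait]  ⇒ S*(0)=-

price = 8.8617
boundary = - - - - 52.5645 45.6841 52.5645 60.4811
tree:
8.8617
12.7640 4.8546
17.8573 7.5576 2.0538
24.1615 11.4536 3.5315 0.5108
31.4855 16.7893 5.9617 0.9969 0.0000
38.3659 23.6024 9.8192 1.9454 0.0000 0.0000
44.3457 31.4855 15.6199 3.7967 0.0000 0.0000 0.0000
49.5427 38.3659 23.5689 7.4094 0.0000 0.0000 0.0000 0.0000
54.0595 44.3457 31.4855 14.4600 0.0000 0.0000 0.0000 0.0000 0.0000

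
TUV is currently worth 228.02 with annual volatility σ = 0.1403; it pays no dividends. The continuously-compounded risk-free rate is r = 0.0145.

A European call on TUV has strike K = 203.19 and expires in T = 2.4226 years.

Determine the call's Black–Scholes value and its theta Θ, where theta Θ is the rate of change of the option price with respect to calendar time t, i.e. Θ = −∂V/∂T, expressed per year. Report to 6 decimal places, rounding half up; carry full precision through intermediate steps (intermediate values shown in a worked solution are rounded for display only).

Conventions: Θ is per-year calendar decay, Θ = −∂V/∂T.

price = 38.546034
Θ = -5.026867

σ√T = 0.1403·√2.4226 = 0.218373
d₁ = (ln(S/K) + (r+σ²/2)T) / (σ√T) = (ln(228.02/203.19) + (0.0145+0.1403²/2)·2.4226) / 0.218373 = (0.115292 + 0.058971) / 0.218373 = 0.798006
d₂ = d₁ − σ√T = 0.798006 − 0.218373 = 0.579634
e^{−rT} = 0.965482
N(d₁) = 0.787567,  N(d₂) = 0.718919
Call price V = S·N(d₁) − K·e^{−rT}·N(d₂) = 179.580937 − 141.034903 = 38.546034
φ(d₁) = (1/√(2π))·e^{−d₁²/2} = 0.290153
Θ = −S·φ(d₁)·σ/(2√T) − r·K·e^{−rT}·N(d₂) = −2.981861 − 2.045006 = -5.026867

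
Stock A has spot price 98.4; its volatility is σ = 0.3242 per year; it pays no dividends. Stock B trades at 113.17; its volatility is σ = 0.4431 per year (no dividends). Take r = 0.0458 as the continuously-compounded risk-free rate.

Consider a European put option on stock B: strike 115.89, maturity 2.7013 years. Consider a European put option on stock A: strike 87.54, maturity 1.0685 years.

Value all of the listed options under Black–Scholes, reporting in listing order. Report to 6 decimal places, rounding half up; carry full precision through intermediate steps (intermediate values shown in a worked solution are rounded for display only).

[stock B put K=115.89]
σ√T = 0.4431·√2.7013 = 0.728263
d₁ = (ln(S/K) + (r+σ²/2)T) / (σ√T) = (ln(113.17/115.89) + (0.0458+0.4431²/2)·2.7013) / 0.728263 = (-0.023750 + 0.388903) / 0.728263 = 0.501402
d₂ = d₁ − σ√T = 0.501402 − 0.728263 = -0.226861
e^{−rT} = 0.883628
N(−d₁) = 0.308044,  N(−d₂) = 0.589734
price = K·e^{−rT}·N(−d₂) − S·N(−d₁) = 60.390884 − 34.861346 = 25.529538
[stock A put K=87.54]
σ√T = 0.3242·√1.0685 = 0.335120
d₁ = (ln(S/K) + (r+σ²/2)T) / (σ√T) = (ln(98.4/87.54) + (0.0458+0.3242²/2)·1.0685) / 0.335120 = (0.116945 + 0.105090) / 0.335120 = 0.662554
d₂ = d₁ − σ√T = 0.662554 − 0.335120 = 0.327434
e^{−rT} = 0.952241
N(−d₁) = 0.253808,  N(−d₂) = 0.371670
price = K·e^{−rT}·N(−d₂) − S·N(−d₁) = 30.982093 − 24.974728 = 6.007365

price(stock B put K=115.89) = 25.529538
price(stock A put K=87.54) = 6.007365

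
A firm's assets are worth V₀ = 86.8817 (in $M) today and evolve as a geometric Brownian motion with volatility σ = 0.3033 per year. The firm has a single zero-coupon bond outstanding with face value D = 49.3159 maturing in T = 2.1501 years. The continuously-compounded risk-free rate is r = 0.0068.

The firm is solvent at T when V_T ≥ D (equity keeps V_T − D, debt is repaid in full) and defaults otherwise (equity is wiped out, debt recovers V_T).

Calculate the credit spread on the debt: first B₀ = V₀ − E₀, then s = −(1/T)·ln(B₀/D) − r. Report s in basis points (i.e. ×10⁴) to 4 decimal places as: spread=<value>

Equity is a call on the firm's assets struck at D = 49.3159:
d₁ = [ln(V₀/D) + (r + σ²/2)T] / (σ√T)
   = [ln(86.8817/49.3159) + (0.0068 + 0.5·0.3033²)·2.1501] / (0.3033·√2.1501)
   = [0.566301 + 0.113515] / 0.444735 = 1.528586
d₂ = d₁ − σ√T = 1.528586 − 0.444735 = 1.083851
N(d₁) = 0.936816,  N(d₂) = 0.860784,  e^(−rT) = 0.985486
E₀ = V₀·N(d₁) − D·e^(−rT)·N(d₂)
   = 86.8817·0.936816 − 49.3159·0.985486·0.860784 = 39.557983
B₀ = V₀ − E₀ = 86.8817 − 39.557983 = 47.323717
spread = −(1/T)·ln(B₀/D) − r = −(1/2.1501)·ln(47.323717/49.3159) − 0.0068 = 0.01237815
in basis points: 0.01237815 × 10⁴ = 123.7815 bp

spread=123.7815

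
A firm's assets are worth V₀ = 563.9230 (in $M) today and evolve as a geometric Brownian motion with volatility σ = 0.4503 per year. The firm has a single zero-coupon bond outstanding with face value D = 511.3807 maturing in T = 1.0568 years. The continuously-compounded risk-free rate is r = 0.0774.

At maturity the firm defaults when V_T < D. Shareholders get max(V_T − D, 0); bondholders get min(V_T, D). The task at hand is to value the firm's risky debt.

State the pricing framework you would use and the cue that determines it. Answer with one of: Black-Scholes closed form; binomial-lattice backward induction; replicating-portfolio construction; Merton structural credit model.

Key observation: with the firm-asset dynamics (V₀ = 563.9230) and a single zero-coupon liability of face 511.3807 given, debt value, spread, and default probability all derive from the option view of the balance sheet.

framework: Merton structural credit model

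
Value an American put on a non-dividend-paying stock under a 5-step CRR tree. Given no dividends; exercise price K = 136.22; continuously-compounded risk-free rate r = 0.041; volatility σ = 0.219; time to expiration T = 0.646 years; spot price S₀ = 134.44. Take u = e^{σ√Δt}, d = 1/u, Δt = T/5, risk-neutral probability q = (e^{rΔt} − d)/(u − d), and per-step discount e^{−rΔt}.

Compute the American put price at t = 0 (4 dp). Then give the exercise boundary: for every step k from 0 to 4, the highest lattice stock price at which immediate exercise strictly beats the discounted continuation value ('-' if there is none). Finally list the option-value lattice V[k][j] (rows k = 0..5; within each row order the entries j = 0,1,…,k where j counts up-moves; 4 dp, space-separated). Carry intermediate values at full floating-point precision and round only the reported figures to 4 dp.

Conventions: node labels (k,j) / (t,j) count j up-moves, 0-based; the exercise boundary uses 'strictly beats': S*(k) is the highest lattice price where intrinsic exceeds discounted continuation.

Δt=0.12920, u=1.08190, d=0.92430, q=0.51403, disc=e^(-rΔt)=0.99472
k=5 terminal: V=max(K-S,0) → 45.5228 30.0583 11.9571 0.0000 0.0000 0.0000
k=4: j=0 S=98.1253 intr=38.0947 cont=37.3750 V=38.0947[EX]; j=1 S=114.8563 intr=21.3637 cont=20.6441 V=21.3637[EX]; j=2 S=134.4400 intr=1.7800 cont=5.7801 V=5.7801[hold]; j=3 S=157.3629 intr=0.0000 cont=0.0000 V=0.0000[hold]; j=4 S=184.1943 intr=0.0000 cont=0.0000 V=0.0000[hold]  S*(4)=114.8563
k=3: j=0 S=106.1617 intr=30.0583 cont=29.3386 V=30.0583[EX]; j=1 S=124.2629 intr=11.9571 cont=13.2827 V=13.2827[hold]; j=2 S=145.4506 intr=0.0000 cont=2.7941 V=2.7941[hold]; j=3 S=170.2508 intr=0.0000 cont=0.0000 V=0.0000[hold]  S*(3)=106.1617
k=2: j=0 S=114.8563 intr=21.3637 cont=21.3219 V=21.3637[EX]; j=1 S=134.4400 intr=1.7800 cont=7.8495 V=7.8495[hold]; j=2 S=157.3629 intr=0.0000 cont=1.3507 V=1.3507[hold]  S*(2)=114.8563
k=1: j=0 S=124.2629 intr=11.9571 cont=14.3408 V=14.3408[hold]; j=1 S=145.4506 intr=0.0000 cont=4.4851 V=4.4851[hold]  S*(1)=-
k=0: j=0 S=134.4400 intr=1.7800 cont=9.2257 V=9.2257[hold]  S*(0)=-

price = 9.2257
boundary = - - 114.8563 106.1617 114.8563
tree:
9.2257
14.3408 4.4851
21.3637 7.8495 1.3507
30.0583 13.2827 2.7941 0.0000
38.0947 21.3637 5.7801 0.0000 0.0000
45.5228 30.0583 11.9571 0.0000 0.0000 0.0000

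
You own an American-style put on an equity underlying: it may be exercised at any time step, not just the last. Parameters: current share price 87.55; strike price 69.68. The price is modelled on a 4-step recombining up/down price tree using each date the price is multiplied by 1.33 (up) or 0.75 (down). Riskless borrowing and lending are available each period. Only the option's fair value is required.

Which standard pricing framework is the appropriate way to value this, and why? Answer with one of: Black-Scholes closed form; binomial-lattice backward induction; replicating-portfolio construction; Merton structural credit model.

Key observation: early exercise of the strike-69.68 put must be checked at each of the 4 dates (spot 87.55), which forces a node-by-node comparison of intrinsic and continuation value backward from expiry.

framework: binomial-lattice backward induction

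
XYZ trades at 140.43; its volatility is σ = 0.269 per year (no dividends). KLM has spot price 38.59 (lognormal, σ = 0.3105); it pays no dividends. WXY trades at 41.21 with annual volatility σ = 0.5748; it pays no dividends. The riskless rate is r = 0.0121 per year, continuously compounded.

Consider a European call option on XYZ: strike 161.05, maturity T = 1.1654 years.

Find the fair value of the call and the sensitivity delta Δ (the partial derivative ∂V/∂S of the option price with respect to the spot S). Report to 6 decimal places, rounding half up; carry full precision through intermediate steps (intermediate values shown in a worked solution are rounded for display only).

σ√T = 0.269·√1.1654 = 0.290395
d₁ = (ln(S/K) + (r+σ²/2)T) / (σ√T) = (ln(140.43/161.05) + (0.0121+0.269²/2)·1.1654) / 0.290395 = (-0.137006 + 0.056266) / 0.290395 = -0.278033
d₂ = d₁ − σ√T = -0.278033 − 0.290395 = -0.568429
e^{−rT} = 0.985998
N(d₁) = 0.390493,  N(d₂) = 0.284872
Call price V = S·N(d₁) − K·e^{−rT}·N(d₂) = 54.836981 − 45.236209 = 9.600772
Δ = N(d₁) = 0.390493

price = 9.600772
Δ = 0.390493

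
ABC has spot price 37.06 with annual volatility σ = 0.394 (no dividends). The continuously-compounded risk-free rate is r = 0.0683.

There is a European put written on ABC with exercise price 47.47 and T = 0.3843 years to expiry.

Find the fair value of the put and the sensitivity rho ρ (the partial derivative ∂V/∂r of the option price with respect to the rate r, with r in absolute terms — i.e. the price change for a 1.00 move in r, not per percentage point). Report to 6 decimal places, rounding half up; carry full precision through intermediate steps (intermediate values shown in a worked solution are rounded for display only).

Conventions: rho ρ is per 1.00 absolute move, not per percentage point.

price = 10.179809
ρ = -15.070423

σ√T = 0.394·√0.3843 = 0.244248
d₁ = (ln(S/K) + (r+σ²/2)T) / (σ√T) = (ln(37.06/47.47) + (0.0683+0.394²/2)·0.3843) / 0.244248 = (-0.247560 + 0.056076) / 0.244248 = -0.783971
d₂ = d₁ − σ√T = -0.783971 − 0.244248 = -1.028219
e^{−rT} = 0.974094
N(−d₁) = 0.783471,  N(−d₂) = 0.848077
Put price V = K·e^{−rT}·N(−d₂) − S·N(−d₁) = 39.215256 − 29.035447 = 10.179809
ρ = −K·T·e^{−rT}·N(−d₂) = -15.070423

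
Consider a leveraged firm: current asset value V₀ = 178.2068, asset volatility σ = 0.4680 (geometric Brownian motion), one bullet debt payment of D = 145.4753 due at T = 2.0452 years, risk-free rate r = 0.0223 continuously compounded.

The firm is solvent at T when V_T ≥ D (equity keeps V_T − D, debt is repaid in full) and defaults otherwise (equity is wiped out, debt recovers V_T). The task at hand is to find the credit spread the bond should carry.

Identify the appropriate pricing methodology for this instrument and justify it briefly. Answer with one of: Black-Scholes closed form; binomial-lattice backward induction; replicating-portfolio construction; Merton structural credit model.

Key observation: a levered firm with one bullet debt due at 2.0452 years is the canonical structural-credit setup: equity is a call on the firm's assets struck at the face value.

framework: Merton structural credit model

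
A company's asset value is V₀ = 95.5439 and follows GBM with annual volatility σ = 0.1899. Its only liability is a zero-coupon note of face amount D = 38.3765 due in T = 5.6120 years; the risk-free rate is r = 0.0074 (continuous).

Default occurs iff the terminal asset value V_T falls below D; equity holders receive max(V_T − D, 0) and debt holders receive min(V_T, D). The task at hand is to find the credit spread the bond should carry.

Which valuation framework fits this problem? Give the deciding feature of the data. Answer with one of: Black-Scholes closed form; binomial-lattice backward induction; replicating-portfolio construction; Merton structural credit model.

framework: Merton structural credit model

Key observation: assets follow a GBM and default happens iff V_T < 38.3765; valuing claims on that split (equity as a call, risky debt as the residual) is the structural model's definition.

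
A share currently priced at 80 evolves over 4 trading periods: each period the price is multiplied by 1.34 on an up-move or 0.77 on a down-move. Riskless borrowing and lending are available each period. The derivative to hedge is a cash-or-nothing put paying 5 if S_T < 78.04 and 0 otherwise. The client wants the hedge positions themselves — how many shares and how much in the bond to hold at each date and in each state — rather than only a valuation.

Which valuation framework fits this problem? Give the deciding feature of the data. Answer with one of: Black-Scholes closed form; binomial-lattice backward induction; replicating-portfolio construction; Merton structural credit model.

Key observation: the deliverable is the dynamic trading strategy on the 4-step tree (spot 80, moves 1.34 and 0.77), so the valuation must go through the node-by-node replicating-portfolio solve.

framework: replicating-portfolio construction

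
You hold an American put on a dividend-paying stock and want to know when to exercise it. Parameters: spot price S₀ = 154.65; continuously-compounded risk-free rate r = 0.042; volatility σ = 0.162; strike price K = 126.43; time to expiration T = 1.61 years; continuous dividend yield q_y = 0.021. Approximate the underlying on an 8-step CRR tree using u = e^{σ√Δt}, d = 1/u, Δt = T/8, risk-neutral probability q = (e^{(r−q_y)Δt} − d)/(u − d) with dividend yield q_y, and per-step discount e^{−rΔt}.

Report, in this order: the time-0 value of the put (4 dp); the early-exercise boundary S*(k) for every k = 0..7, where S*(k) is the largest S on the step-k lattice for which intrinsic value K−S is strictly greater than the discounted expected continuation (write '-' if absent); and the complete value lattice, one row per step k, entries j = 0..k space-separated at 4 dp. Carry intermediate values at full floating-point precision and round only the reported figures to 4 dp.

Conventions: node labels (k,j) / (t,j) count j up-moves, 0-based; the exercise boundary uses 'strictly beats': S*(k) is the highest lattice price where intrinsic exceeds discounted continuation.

price = 1.8498
boundary = - - - - - 107.5323 99.9946 107.5323
tree:
1.8498
3.1121 0.6724
5.1222 1.2399 0.1403
8.2072 2.2545 0.2894 0.0000
12.7185 4.0256 0.5968 0.0000 0.0000
18.8977 7.0155 1.2307 0.0000 0.0000 0.0000
26.4354 11.8156 2.5378 0.0000 0.0000 0.0000 0.0000
33.4447 18.8977 5.2333 0.0000 0.0000 0.0000 0.0000 0.0000
39.9626 26.4354 10.7919 0.0000 0.0000 0.0000 0.0000 0.0000 0.0000

params: Δt=0.20125 u=1.07538 d=0.92990 q=0.51095 e^(-rΔt)=0.99158
t_8 payoffs: 39.9626 26.4354 10.7919 0.0000 0.0000 0.0000 0.0000 0.0000 0.0000
t_7: node(7,0) S=92.9853 payoff=33.4447 vs cont=32.7727 → 33.4447 [stop]  node(7,1) S=107.5323 payoff=18.8977 vs cont=18.2871 → 18.8977 [stop]  node(7,2) S=124.3550 payoff=2.0750 vs cont=5.2333 → 5.2333 [wait]  node(7,3) S=143.8095 payoff=0.0000 vs cont=0.0000 → 0.0000 [wait]  node(7,4) S=166.3076 payoff=0.0000 vs cont=0.0000 → 0.0000 [wait]  node(7,5) S=192.3253 payoff=0.0000 vs cont=0.0000 → 0.0000 [wait]  node(7,6) S=222.4134 payoff=0.0000 vs cont=0.0000 → 0.0000 [wait]  node(7,7) S=257.2085 payoff=0.0000 vs cont=0.0000 → 0.0000 [wait]  ⇒ S*(7)=107.5323
t_6: node(6,0) S=99.9946 payoff=26.4354 vs cont=25.7929 → 26.4354 [stop]  node(6,1) S=115.6381 payoff=10.7919 vs cont=11.8156 → 11.8156 [wait]  node(6,2) S=133.7290 payoff=0.0000 vs cont=2.5378 → 2.5378 [wait]  node(6,3) S=154.6500 payoff=0.0000 vs cont=0.0000 → 0.0000 [wait]  node(6,4) S=178.8440 payoff=0.0000 vs cont=0.0000 → 0.0000 [wait]  node(6,5) S=206.8229 payoff=0.0000 vs cont=0.0000 → 0.0000 [wait]  node(6,6) S=239.1790 payoff=0.0000 vs cont=0.0000 → 0.0000 [wait]  ⇒ S*(6)=99.9946
t_5: node(5,0) S=107.5323 payoff=18.8977 vs cont=18.8057 → 18.8977 [stop]  node(5,1) S=124.3550 payoff=2.0750 vs cont=7.0155 → 7.0155 [wait]  node(5,2) S=143.8095 payoff=0.0000 vs cont=1.2307 → 1.2307 [wait]  node(5,3) S=166.3076 payoff=0.0000 vs cont=0.0000 → 0.0000 [wait]  node(5,4) S=192.3253 payoff=0.0000 vs cont=0.0000 → 0.0000 [wait]  node(5,5) S=222.4134 payoff=0.0000 vs cont=0.0000 → 0.0000 [wait]  ⇒ S*(5)=107.5323
t_4: node(4,0) S=115.6381 payoff=10.7919 vs cont=12.7185 → 12.7185 [wait]  node(4,1) S=133.7290 payoff=0.0000 vs cont=4.0256 → 4.0256 [wait]  node(4,2) S=154.6500 payoff=0.0000 vs cont=0.5968 → 0.5968 [wait]  node(4,3) S=178.8440 payoff=0.0000 vs cont=0.0000 → 0.0000 [wait]  node(4,4) S=206.8229 payoff=0.0000 vs cont=0.0000 → 0.0000 [wait]  ⇒ S*(4)=-
t_3: node(3,0) S=124.3550 payoff=2.0750 vs cont=8.2072 → 8.2072 [wait]  node(3,1) S=143.8095 payoff=0.0000 vs cont=2.2545 → 2.2545 [wait]  node(3,2) S=166.3076 payoff=0.0000 vs cont=0.2894 → 0.2894 [wait]  node(3,3) S=192.3253 payoff=0.0000 vs cont=0.0000 → 0.0000 [wait]  ⇒ S*(3)=-
t_2: node(2,0) S=133.7290 payoff=0.0000 vs cont=5.1222 → 5.1222 [wait]  node(2,1) S=154.6500 payoff=0.0000 vs cont=1.2399 → 1.2399 [wait]  node(2,2) S=178.8440 payoff=0.0000 vs cont=0.1403 → 0.1403 [wait]  ⇒ S*(2)=-
t_1: node(1,0) S=143.8095 payoff=0.0000 vs cont=3.1121 → 3.1121 [wait]  node(1,1) S=166.3076 payoff=0.0000 vs cont=0.6724 → 0.6724 [wait]  ⇒ S*(1)=-
t_0: node(0,0) S=154.6500 payoff=0.0000 vs cont=1.8498 → 1.8498 [wait]  ⇒ S*(0)=-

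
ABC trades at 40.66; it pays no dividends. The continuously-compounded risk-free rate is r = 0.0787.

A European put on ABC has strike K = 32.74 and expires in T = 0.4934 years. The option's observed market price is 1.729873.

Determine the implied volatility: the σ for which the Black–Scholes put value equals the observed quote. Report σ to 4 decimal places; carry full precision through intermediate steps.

sigma = 0.5041

At σ = 0.5041 the Black–Scholes value reproduces the quote:
σ√T = 0.5041·√0.4934 = 0.354092
d₁ = (ln(S/K) + (r+σ²/2)T) / (σ√T) = (ln(40.66/32.74) + (0.0787+0.5041²/2)·0.4934) / 0.354092 = (0.216647 + 0.101521) / 0.354092 = 0.898547
d₂ = d₁ − σ√T = 0.898547 − 0.354092 = 0.544455
e^{−rT} = 0.961914
N(−d₁) = 0.184447,  N(−d₂) = 0.293064
V = K·e^{−rT}·N(−d₂) − S·N(−d₁) = 9.229487 − 7.499615 = 1.729873 (the quoted price), and the Black–Scholes price is strictly increasing in σ, so σ is unique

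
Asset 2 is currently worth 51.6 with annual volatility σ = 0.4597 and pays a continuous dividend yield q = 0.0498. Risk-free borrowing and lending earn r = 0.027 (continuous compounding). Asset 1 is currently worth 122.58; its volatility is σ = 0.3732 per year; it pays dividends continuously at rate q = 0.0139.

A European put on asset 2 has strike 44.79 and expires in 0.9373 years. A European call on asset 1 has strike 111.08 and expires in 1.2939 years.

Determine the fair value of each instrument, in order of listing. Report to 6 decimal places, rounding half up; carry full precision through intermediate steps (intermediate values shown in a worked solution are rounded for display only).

[asset 2 put K=44.79]
σ√T = 0.4597·√0.9373 = 0.445055
d₁ = (ln(S/K) + (r−q+σ²/2)T) / (σ√T) = (ln(51.6/44.79) + (0.027−0.0498+0.4597²/2)·0.9373) / 0.445055 = (0.141537 + 0.077667) / 0.445055 = 0.492531
d₂ = d₁ − σ√T = 0.492531 − 0.445055 = 0.047476
e^{−rT} = 0.975010
e^{−qT} = 0.954395
N(−d₁) = 0.311172,  N(−d₂) = 0.481067
price = K·e^{−rT}·N(−d₂) − S·e^{−qT}·N(−d₁) = 21.008543 − 15.324225 = 5.684319
[asset 1 call K=111.08]
σ√T = 0.3732·√1.2939 = 0.424514
d₁ = (ln(S/K) + (r−q+σ²/2)T) / (σ√T) = (ln(122.58/111.08) + (0.027−0.0139+0.3732²/2)·1.2939) / 0.424514 = (0.098513 + 0.107056) / 0.424514 = 0.484246
d₂ = d₁ − σ√T = 0.484246 − 0.424514 = 0.059732
e^{−rT} = 0.965668
e^{−qT} = 0.982176
N(d₁) = 0.685894,  N(d₂) = 0.523816
price = S·e^{−qT}·N(d₁) − K·e^{−rT}·N(d₂) = 82.578322 − 56.187811 = 26.390511

price(asset 2 put K=44.79) = 5.684319
price(asset 1 call K=111.08) = 26.390511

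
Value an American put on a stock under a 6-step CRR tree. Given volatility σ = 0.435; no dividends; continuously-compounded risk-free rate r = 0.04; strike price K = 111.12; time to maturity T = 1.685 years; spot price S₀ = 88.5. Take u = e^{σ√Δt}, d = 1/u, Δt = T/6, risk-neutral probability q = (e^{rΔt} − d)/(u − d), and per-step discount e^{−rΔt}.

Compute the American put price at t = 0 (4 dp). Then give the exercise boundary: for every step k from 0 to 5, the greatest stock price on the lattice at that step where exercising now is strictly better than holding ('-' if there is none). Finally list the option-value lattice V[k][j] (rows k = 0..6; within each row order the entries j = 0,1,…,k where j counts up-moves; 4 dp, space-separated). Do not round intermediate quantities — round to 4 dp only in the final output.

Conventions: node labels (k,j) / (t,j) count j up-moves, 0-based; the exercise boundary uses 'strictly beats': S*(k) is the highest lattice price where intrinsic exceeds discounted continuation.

price = 32.1604
boundary = - - 55.8102 44.3199 55.8102 70.2795
tree:
32.1604
42.9454 20.6249
55.3098 29.8675 10.5713
66.8001 41.6370 17.1523 3.3133
75.9247 55.3098 27.0336 6.2855 0.0000
83.1708 66.8001 40.8405 11.9238 0.0000 0.0000
88.9250 75.9247 55.3098 22.6200 0.0000 0.0000 0.0000

params: Δt=0.28083 u=1.25926 d=0.79412 q=0.46691 e^(-rΔt)=0.98883
t_6 payoffs: 88.9250 75.9247 55.3098 22.6200 0.0000 0.0000 0.0000
t_5: node(5,0) S=27.9492 payoff=83.1708 vs cont=81.9295 → 83.1708 [stop]  node(5,1) S=44.3199 payoff=66.8001 vs cont=65.5588 → 66.8001 [stop]  node(5,2) S=70.2795 payoff=40.8405 vs cont=39.5993 → 40.8405 [stop]  node(5,3) S=111.4443 payoff=0.0000 vs cont=11.9238 → 11.9238 [wait]  node(5,4) S=176.7207 payoff=0.0000 vs cont=0.0000 → 0.0000 [wait]  node(5,5) S=280.2314 payoff=0.0000 vs cont=0.0000 → 0.0000 [wait]  ⇒ S*(5)=70.2795
t_4: node(4,0) S=35.1953 payoff=75.9247 vs cont=74.6835 → 75.9247 [stop]  node(4,1) S=55.8102 payoff=55.3098 vs cont=54.0685 → 55.3098 [stop]  node(4,2) S=88.5000 payoff=22.6200 vs cont=27.0336 → 27.0336 [wait]  node(4,3) S=140.3372 payoff=0.0000 vs cont=6.2855 → 6.2855 [wait]  node(4,4) S=222.5369 payoff=0.0000 vs cont=0.0000 → 0.0000 [wait]  ⇒ S*(4)=55.8102
t_3: node(3,0) S=44.3199 payoff=66.8001 vs cont=65.5588 → 66.8001 [stop]  node(3,1) S=70.2795 payoff=40.8405 vs cont=41.6370 → 41.6370 [wait]  node(3,2) S=111.4443 payoff=0.0000 vs cont=17.1523 → 17.1523 [wait]  node(3,3) S=176.7207 payoff=0.0000 vs cont=3.3133 → 3.3133 [wait]  ⇒ S*(3)=44.3199
t_2: node(2,0) S=55.8102 payoff=55.3098 vs cont=54.4362 → 55.3098 [stop]  node(2,1) S=88.5000 payoff=22.6200 vs cont=29.8675 → 29.8675 [wait]  node(2,2) S=140.3372 payoff=0.0000 vs cont=10.5713 → 10.5713 [wait]  ⇒ S*(2)=55.8102
t_1: node(1,0) S=70.2795 payoff=40.8405 vs cont=42.9454 → 42.9454 [wait]  node(1,1) S=111.4443 payoff=0.0000 vs cont=20.6249 → 20.6249 [wait]  ⇒ S*(1)=-
t_0: node(0,0) S=88.5000 payoff=22.6200 vs cont=32.1604 → 32.1604 [wait]  ⇒ S*(0)=-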